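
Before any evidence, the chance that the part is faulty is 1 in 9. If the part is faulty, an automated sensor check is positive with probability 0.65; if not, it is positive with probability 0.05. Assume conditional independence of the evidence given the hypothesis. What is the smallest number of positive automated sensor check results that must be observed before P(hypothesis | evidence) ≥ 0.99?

3

Prior odds = (1/9)/(8/9) = 0.125.
Likelihood ratio of a positive = 0.65/0.05 = 13.
Target odds: 0.99 ÷ 0.01 = 99.
Require 13ⁿ ≥ 99 ÷ 0.125 = 792.
13² = 169 falls short of 792 but 13³ = 2197 reaches it, so n = 3.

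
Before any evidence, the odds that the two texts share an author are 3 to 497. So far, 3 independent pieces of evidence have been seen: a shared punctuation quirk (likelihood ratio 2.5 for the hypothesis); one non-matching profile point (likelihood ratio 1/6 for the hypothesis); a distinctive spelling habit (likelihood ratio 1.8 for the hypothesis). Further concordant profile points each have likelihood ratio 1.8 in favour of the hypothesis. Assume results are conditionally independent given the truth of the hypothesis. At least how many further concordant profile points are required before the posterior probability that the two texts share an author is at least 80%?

Prior odds = 3/497.
Combined Bayes factor of the evidence already in hand = 2.5 × (1/6) × 1.8 = 0.75.
Odds after that evidence = (3/497) × 0.75 = 9/1988.
Target odds = 0.8/0.2 = 4.
Need 1.8ⁿ ≥ 4 ÷ (9/1988) = 7952/9.
1.8¹¹ ≈642.684 falls short of 7952/9 but 1.8¹² ≈1156.83 reaches it, so n = 12.

12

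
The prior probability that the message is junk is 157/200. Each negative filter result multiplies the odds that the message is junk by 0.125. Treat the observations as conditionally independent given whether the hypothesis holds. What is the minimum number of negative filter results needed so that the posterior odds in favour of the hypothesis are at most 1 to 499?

4

Prior odds: 0.785 ÷ 0.215 = 157/43.
Likelihood ratio per negative filter result = 0.125.
Target odds = 1/499.
Need (157/43) × 0.125ⁿ ≤ 1/499, i.e. 0.125ⁿ ≤ 43/78343.
0.125³ = 0.001953125 is still above 43/78343 but 0.125⁴ = 1/4096 is at or below it, so n = 4.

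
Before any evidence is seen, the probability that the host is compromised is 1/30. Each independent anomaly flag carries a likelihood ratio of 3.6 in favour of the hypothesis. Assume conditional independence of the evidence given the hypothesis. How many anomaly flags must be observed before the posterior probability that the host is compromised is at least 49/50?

6

Prior odds = (1/30)/(29/30) = 1/29.
Likelihood ratio per anomaly flag = 3.6.
Target odds: 0.98 ÷ 0.02 = 49.
Require 3.6ⁿ ≥ 49 ÷ (1/29) = 1421.
3.6⁵ = 604.66176 falls short of 1421 but 3.6⁶ = 34012224/15625 reaches it, so n = 6.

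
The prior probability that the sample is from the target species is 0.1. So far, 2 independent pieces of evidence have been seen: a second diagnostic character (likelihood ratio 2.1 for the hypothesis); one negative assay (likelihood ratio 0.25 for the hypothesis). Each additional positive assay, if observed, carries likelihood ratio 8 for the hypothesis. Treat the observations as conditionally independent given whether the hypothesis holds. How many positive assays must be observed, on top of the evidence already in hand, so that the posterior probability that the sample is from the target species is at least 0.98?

Prior odds = 0.1/0.9 = 1/9.
Combined Bayes factor of the evidence already in hand = 2.1 × 0.25 = 0.525.
Odds after that evidence = (1/9) × 0.525 = 7/120.
Target odds = 0.98/0.02 = 49.
Need 8ⁿ ≥ 49 ÷ (7/120) = 840.
8³ = 512 falls short of 840 but 8⁴ = 4096 reaches it, so n = 4.

4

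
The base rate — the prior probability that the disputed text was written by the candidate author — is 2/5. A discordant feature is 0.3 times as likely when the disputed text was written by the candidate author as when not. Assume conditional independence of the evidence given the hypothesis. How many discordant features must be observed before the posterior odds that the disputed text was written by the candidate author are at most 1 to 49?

3

Prior odds = 0.4/0.6 = 2/3.
Likelihood ratio per discordant feature = 0.3.
Target odds = 1/49.
Require 0.3ⁿ ≤ 1/49 ÷ (2/3) = 3/98.
0.3² = 0.09 is still above 3/98 but 0.3³ = 0.027 is at or below it, so n = 3.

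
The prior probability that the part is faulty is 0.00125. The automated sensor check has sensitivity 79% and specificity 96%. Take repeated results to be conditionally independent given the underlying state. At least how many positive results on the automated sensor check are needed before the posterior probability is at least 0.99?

4

Prior odds: 0.00125 ÷ 0.99875 = 1/799.
False-positive rate = 1 − 0.96 = 0.04; likelihood ratio of a positive = 0.79/0.04 = 19.75.
Target odds: 0.99 ÷ 0.01 = 99.
Require 19.75ⁿ ≥ 99 ÷ (1/799) = 79101.
19.75³ = 7703.734375 falls short of 79101 but 19.75⁴ = 38950081/256 reaches it, so n = 4.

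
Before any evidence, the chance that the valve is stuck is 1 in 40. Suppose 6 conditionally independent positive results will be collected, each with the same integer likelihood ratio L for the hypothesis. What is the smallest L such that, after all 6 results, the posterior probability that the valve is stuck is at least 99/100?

4

Prior odds = 0.025/0.975 = 1/39.
Target odds = 0.99/0.01 = 99.
Need L⁶ ≥ 99 ÷ (1/39) = 3861.
3⁶ = 729 < 3861 ≤ 4096 = 4⁶, so L = 4.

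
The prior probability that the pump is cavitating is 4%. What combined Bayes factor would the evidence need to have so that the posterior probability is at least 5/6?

Prior odds = 0.04/0.96 = 1/24.
Target odds = (5/6)/(1/6) = 5.
Required Bayes factor = 5 ÷ (1/24) = 120.

120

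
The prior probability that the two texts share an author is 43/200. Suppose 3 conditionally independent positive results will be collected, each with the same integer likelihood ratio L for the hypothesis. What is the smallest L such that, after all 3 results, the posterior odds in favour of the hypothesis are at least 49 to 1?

Prior odds = 0.215/0.785 = 43/157.
Target odds = 49.
Need L³ ≥ 49 ÷ (43/157) = 7693/43.
5³ = 125 < 7693/43 ≤ 216 = 6³, so L = 6.

6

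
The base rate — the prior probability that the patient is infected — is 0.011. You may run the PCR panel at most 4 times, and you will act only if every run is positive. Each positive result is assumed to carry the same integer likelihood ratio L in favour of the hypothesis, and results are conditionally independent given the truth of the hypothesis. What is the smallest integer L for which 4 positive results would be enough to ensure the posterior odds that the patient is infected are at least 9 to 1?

Prior odds = 0.011/0.989 = 11/989.
Target odds = 9.
Need L⁴ ≥ 9 ÷ (11/989) = 8901/11.
5⁴ = 625 < 8901/11 ≤ 1296 = 6⁴, so L = 6.

6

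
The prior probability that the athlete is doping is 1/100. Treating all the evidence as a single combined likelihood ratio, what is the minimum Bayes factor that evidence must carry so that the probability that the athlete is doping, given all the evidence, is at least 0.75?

Prior odds = 0.01/0.99 = 1/99.
Target odds = 0.75/0.25 = 3.
Required Bayes factor = 3 ÷ (1/99) = 297.

297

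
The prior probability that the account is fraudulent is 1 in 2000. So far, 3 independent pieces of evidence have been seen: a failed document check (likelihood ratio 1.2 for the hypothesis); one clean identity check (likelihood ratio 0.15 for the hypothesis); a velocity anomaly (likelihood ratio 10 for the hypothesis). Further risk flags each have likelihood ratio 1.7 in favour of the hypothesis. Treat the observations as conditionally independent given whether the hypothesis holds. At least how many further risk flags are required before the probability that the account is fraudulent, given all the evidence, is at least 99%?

Prior odds = 0.0005/0.9995 = 1/1999.
Combined Bayes factor of the evidence already in hand = 1.2 × 0.15 × 10 = 1.8.
Odds after that evidence = (1/1999) × 1.8 = 9/9995.
Target odds = 0.99/0.01 = 99.
Need 1.7ⁿ ≥ 99 ÷ (9/9995) = 109945.
1.7²¹ ≈69091.9 falls short of 109945 but 1.7²² ≈117456 reaches it, so n = 22.

22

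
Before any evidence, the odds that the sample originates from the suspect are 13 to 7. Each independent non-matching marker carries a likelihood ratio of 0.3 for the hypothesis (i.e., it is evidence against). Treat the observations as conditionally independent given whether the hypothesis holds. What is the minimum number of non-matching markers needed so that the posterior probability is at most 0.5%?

5

Prior odds = 13/7.
Likelihood ratio per non-matching marker = 0.3.
Target odds: 0.005 ÷ 0.995 = 1/199.
Require 0.3ⁿ ≤ 1/199 ÷ (13/7) = 7/2587.
0.3⁴ = 0.0081 is still above 7/2587 but 0.3⁵ = 243/100000 is at or below it, so n = 5.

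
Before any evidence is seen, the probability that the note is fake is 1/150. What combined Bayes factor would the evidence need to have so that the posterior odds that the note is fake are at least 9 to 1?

Prior odds = (1/150)/(149/150) = 1/149.
Target odds = 9.
Required Bayes factor = 9 ÷ (1/149) = 1341.

1341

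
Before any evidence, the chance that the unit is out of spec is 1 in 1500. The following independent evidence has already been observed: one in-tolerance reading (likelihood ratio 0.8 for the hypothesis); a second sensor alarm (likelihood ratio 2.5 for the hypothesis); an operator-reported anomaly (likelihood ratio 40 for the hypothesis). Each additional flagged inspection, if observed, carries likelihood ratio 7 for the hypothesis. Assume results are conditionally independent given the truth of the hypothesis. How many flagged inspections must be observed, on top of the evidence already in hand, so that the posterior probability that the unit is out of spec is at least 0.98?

4

Prior odds = (1/1500)/(1499/1500) = 1/1499.
Combined Bayes factor of the evidence already in hand = 0.8 × 2.5 × 40 = 80.
Odds after that evidence = (1/1499) × 80 = 80/1499.
Target odds = 0.98/0.02 = 49.
Need 7ⁿ ≥ 49 ÷ (80/1499) = 918.1375.
7³ = 343 falls short of 918.1375 but 7⁴ = 2401 reaches it, so n = 4.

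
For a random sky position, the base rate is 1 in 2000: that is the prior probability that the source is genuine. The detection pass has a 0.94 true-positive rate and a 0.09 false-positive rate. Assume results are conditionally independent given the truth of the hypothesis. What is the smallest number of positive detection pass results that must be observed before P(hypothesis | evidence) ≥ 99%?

Prior odds: 0.0005 ÷ 0.9995 = 1/1999.
Likelihood ratio of a positive result = 0.94/0.09 = 94/9.
Target posterior odds = 0.99/0.01 = 99.
Require (94/9)ⁿ ≥ 99 ÷ (1/1999) = 197901.
(94/9)⁵ ≈124287 falls short of 197901 but (94/9)⁶ ≈1.29811e+06 reaches it, so n = 6.

6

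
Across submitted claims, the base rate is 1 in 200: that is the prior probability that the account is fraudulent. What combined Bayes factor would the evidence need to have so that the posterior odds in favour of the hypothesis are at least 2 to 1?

Prior odds = 0.005/0.995 = 1/199.
Target odds = 2.
Required Bayes factor = 2 ÷ (1/199) = 398.

398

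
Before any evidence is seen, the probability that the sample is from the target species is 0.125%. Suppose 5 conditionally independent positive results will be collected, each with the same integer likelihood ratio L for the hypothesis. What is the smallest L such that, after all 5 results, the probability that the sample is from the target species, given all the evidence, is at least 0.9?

6

Prior odds = 0.00125/0.99875 = 1/799.
Target odds = 0.9/0.1 = 9.
Need L⁵ ≥ 9 ÷ (1/799) = 7191.
5⁵ = 3125 < 7191 ≤ 7776 = 6⁵, so L = 6.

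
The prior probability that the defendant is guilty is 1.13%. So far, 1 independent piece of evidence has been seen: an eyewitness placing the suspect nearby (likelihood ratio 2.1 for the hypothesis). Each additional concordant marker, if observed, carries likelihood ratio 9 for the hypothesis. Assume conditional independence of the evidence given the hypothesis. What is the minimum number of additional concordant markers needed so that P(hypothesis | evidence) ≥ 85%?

3

Prior odds = 0.0113/0.9887 = 113/9887.
Bayes factor of the evidence already in hand = 2.1.
Odds after that evidence = (113/9887) × 2.1 = 2373/98870.
Target odds = 0.85/0.15 = 17/3.
Need 9ⁿ ≥ 17/3 ÷ (2373/98870) = 1680790/7119.
9² = 81 falls short of 1680790/7119 but 9³ = 729 reaches it, so n = 3.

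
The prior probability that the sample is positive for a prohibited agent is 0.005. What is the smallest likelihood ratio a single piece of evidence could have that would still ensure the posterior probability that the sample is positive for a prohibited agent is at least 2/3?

Prior odds = 0.005/0.995 = 1/199.
Target odds = (2/3)/(1/3) = 2.
Required Bayes factor = 2 ÷ (1/199) = 398.

398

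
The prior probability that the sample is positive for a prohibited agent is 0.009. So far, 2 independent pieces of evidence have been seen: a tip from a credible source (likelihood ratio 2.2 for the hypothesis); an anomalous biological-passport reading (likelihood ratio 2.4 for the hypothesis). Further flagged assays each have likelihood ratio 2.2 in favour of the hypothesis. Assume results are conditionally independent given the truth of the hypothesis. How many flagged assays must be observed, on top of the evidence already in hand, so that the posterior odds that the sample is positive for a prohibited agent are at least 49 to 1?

Prior odds = 0.009/0.991 = 9/991.
Combined Bayes factor of the evidence already in hand = 2.2 × 2.4 = 5.28.
Odds after that evidence = (9/991) × 5.28 = 1188/24775.
Target odds = 49.
Need 2.2ⁿ ≥ 49 ÷ (1188/24775) = 1213975/1188.
2.2⁸ = 214358881/390625 falls short of 1213975/1188 but 2.2⁹ ≈1207.27 reaches it, so n = 9.

9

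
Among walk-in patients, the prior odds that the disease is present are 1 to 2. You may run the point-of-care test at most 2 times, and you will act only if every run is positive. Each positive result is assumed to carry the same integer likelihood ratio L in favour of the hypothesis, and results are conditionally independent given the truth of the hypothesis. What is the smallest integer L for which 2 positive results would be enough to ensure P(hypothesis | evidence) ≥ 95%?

Prior odds = 0.5.
Target odds = 0.95/0.05 = 19.
Need L² ≥ 19 ÷ 0.5 = 38.
6² = 36 < 38 ≤ 49 = 7², so L = 7.

7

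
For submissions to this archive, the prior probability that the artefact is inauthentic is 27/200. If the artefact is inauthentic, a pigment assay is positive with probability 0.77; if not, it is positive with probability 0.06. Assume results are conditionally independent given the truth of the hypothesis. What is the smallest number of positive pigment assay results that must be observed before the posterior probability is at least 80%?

Prior odds = 0.135/0.865 = 27/173.
Likelihood ratio of a positive = 0.77/0.06 = 77/6.
Target odds: 0.8 ÷ 0.2 = 4.
Need (27/173) × (77/6)ⁿ ≥ 4, i.e. (77/6)ⁿ ≥ 692/27.
(77/6)¹ = 77/6 falls short of 692/27 but (77/6)² = 5929/36 reaches it, so n = 2.

2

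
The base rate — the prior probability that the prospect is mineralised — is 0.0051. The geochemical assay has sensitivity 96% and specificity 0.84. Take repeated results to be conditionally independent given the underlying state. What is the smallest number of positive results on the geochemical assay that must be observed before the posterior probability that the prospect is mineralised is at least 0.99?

6

Prior odds: 0.0051 ÷ 0.9949 = 51/9949.
False-positive rate = 1 − 0.84 = 0.16; likelihood ratio of a positive = 0.96/0.16 = 6.
Target posterior odds = 0.99/0.01 = 99.
Require 6ⁿ ≥ 99 ÷ (51/9949) = 328317/17.
6⁵ = 7776 falls short of 328317/17 but 6⁶ = 46656 reaches it, so n = 6.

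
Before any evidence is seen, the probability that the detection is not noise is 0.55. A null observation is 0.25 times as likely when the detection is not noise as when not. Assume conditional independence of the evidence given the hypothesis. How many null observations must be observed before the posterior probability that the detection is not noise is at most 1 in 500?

Prior odds: 0.55 ÷ 0.45 = 11/9.
Likelihood ratio per null observation = 0.25.
Target odds: 0.002 ÷ 0.998 = 1/499.
Need (11/9) × 0.25ⁿ ≤ 1/499, i.e. 0.25ⁿ ≤ 9/5489.
0.25⁴ = 0.00390625 is still above 9/5489 but 0.25⁵ = 1/1024 is at or below it, so n = 5.

5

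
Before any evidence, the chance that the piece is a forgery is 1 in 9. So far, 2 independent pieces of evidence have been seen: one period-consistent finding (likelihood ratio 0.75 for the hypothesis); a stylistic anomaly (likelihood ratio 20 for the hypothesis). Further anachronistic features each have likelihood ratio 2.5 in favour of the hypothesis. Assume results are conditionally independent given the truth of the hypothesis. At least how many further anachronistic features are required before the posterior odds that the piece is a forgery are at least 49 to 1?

Prior odds = (1/9)/(8/9) = 0.125.
Combined Bayes factor of the evidence already in hand = 0.75 × 20 = 15.
Odds after that evidence = 0.125 × 15 = 1.875.
Target odds = 49.
Need 2.5ⁿ ≥ 49 ÷ 1.875 = 392/15.
2.5³ = 15.625 falls short of 392/15 but 2.5⁴ = 39.0625 reaches it, so n = 4.

4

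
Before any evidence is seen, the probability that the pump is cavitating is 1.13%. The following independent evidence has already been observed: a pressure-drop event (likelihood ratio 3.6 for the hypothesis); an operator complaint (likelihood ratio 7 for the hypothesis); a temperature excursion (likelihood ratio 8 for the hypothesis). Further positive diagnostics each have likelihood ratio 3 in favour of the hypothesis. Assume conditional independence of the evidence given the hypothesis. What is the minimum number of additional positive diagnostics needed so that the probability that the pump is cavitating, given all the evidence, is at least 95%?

2

Prior odds = 0.0113/0.9887 = 113/9887.
Combined Bayes factor of the evidence already in hand = 3.6 × 7 × 8 = 201.6.
Odds after that evidence = (113/9887) × 201.6 = 113904/49435.
Target odds = 0.95/0.05 = 19.
Need 3ⁿ ≥ 19 ÷ (113904/49435) = 939265/113904.
3¹ = 3 falls short of 939265/113904 but 3² = 9 reaches it, so n = 2.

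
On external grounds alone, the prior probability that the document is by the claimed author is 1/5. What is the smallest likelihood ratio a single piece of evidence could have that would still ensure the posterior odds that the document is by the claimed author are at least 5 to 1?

20

Prior odds = 0.2/0.8 = 0.25.
Target odds = 5.
Required Bayes factor = 5 ÷ 0.25 = 20.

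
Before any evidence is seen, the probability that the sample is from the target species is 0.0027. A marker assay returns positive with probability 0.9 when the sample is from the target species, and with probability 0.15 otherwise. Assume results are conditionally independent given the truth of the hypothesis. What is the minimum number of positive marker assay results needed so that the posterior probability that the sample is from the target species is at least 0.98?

6

Prior odds = 0.0027/0.9973 = 27/9973.
Likelihood ratio of a positive result = 0.9/0.15 = 6.
Target posterior odds = 0.98/0.02 = 49.
Need (27/9973) × 6ⁿ ≥ 49, i.e. 6ⁿ ≥ 488677/27.
6⁵ = 7776 falls short of 488677/27 but 6⁶ = 46656 reaches it, so n = 6.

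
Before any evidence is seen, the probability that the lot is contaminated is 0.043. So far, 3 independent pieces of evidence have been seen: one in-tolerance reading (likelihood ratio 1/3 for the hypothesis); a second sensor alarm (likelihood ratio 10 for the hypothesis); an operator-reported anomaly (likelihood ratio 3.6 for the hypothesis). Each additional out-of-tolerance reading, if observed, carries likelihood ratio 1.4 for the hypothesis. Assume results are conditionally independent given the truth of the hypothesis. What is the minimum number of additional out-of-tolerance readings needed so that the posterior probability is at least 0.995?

Prior odds = 0.043/0.957 = 43/957.
Combined Bayes factor of the evidence already in hand = (1/3) × 10 × 3.6 = 12.
Odds after that evidence = (43/957) × 12 = 172/319.
Target odds = 0.995/0.005 = 199.
Need 1.4ⁿ ≥ 199 ÷ (172/319) = 63481/172.
1.4¹⁷ ≈304.913 falls short of 63481/172 but 1.4¹⁸ ≈426.879 reaches it, so n = 18.

18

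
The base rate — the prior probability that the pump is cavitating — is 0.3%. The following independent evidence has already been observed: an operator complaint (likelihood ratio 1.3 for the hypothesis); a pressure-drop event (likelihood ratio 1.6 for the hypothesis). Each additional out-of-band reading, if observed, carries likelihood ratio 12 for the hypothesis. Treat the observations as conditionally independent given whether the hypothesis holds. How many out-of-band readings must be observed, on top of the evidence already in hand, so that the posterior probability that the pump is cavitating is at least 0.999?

Prior odds = 0.003/0.997 = 3/997.
Combined Bayes factor of the evidence already in hand = 1.3 × 1.6 = 2.08.
Odds after that evidence = (3/997) × 2.08 = 156/24925.
Target odds = 0.999/0.001 = 999.
Need 12ⁿ ≥ 999 ÷ (156/24925) = 8300025/52.
12⁴ = 20736 falls short of 8300025/52 but 12⁵ = 248832 reaches it, so n = 5.

5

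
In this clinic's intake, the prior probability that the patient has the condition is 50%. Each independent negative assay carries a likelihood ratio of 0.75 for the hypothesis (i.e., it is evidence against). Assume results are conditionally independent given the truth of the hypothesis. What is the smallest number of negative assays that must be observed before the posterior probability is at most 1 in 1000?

Prior odds: 0.5 ÷ 0.5 = 1.
Likelihood ratio per negative assay = 0.75.
Target posterior odds = 0.001/0.999 = 1/999.
Require 0.75ⁿ ≤ 1/999 ÷ 1 = 1/999.
0.75²⁴ ≈0.00100339 is still above 1/999 but 0.75²⁵ ≈0.000752543 is at or below it, so n = 25.

25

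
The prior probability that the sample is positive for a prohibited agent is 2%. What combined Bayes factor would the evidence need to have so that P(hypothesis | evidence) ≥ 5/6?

Prior odds = 0.02/0.98 = 1/49.
Target odds = (5/6)/(1/6) = 5.
Required Bayes factor = 5 ÷ (1/49) = 245.

245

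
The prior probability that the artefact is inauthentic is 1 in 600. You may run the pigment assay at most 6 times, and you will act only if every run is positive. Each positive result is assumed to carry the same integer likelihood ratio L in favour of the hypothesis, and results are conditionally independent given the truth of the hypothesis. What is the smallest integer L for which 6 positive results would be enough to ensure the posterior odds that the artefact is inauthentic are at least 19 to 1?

Prior odds = (1/600)/(599/600) = 1/599.
Target odds = 19.
Need L⁶ ≥ 19 ÷ (1/599) = 11381.
4⁶ = 4096 < 11381 ≤ 15625 = 5⁶, so L = 5.

5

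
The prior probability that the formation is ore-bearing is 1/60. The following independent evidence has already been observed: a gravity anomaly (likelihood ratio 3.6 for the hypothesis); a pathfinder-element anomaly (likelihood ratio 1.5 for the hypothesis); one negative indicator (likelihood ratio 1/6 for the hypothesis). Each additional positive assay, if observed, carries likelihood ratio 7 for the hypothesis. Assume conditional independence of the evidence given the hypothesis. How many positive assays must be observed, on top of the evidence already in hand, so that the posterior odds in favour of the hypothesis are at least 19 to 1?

4

Prior odds = (1/60)/(59/60) = 1/59.
Combined Bayes factor of the evidence already in hand = 3.6 × 1.5 × (1/6) = 0.9.
Odds after that evidence = (1/59) × 0.9 = 9/590.
Target odds = 19.
Need 7ⁿ ≥ 19 ÷ (9/590) = 11210/9.
7³ = 343 falls short of 11210/9 but 7⁴ = 2401 reaches it, so n = 4.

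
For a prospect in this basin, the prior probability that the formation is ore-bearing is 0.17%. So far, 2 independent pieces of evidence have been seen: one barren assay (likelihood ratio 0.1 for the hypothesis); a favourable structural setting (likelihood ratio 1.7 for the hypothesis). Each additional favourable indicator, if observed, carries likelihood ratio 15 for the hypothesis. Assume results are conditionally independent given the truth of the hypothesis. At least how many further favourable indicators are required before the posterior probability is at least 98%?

5

Prior odds = 0.0017/0.9983 = 17/9983.
Combined Bayes factor of the evidence already in hand = 0.1 × 1.7 = 0.17.
Odds after that evidence = (17/9983) × 0.17 = 289/998300.
Target odds = 0.98/0.02 = 49.
Need 15ⁿ ≥ 49 ÷ (289/998300) = 48916700/289.
15⁴ = 50625 falls short of 48916700/289 but 15⁵ = 759375 reaches it, so n = 5.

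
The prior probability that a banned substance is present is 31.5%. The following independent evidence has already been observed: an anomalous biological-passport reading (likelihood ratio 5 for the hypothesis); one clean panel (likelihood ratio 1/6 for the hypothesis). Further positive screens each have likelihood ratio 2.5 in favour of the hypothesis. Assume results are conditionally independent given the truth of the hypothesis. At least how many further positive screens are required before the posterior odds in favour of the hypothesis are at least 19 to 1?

5

Prior odds = 0.315/0.685 = 63/137.
Combined Bayes factor of the evidence already in hand = 5 × (1/6) = 5/6.
Odds after that evidence = (63/137) × 5/6 = 105/274.
Target odds = 19.
Need 2.5ⁿ ≥ 19 ÷ (105/274) = 5206/105.
2.5⁴ = 39.0625 falls short of 5206/105 but 2.5⁵ = 97.65625 reaches it, so n = 5.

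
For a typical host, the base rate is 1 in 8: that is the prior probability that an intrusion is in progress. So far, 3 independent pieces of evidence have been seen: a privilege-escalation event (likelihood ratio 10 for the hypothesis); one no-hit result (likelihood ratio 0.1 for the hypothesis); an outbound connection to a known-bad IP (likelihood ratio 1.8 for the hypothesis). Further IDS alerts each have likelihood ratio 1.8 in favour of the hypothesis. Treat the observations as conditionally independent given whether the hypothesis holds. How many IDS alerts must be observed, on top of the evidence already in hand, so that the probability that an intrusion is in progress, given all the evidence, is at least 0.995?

Prior odds = 0.125/0.875 = 1/7.
Combined Bayes factor of the evidence already in hand = 10 × 0.1 × 1.8 = 1.8.
Odds after that evidence = (1/7) × 1.8 = 9/35.
Target odds = 0.995/0.005 = 199.
Need 1.8ⁿ ≥ 199 ÷ (9/35) = 6965/9.
1.8¹¹ ≈642.684 falls short of 6965/9 but 1.8¹² ≈1156.83 reaches it, so n = 12.

12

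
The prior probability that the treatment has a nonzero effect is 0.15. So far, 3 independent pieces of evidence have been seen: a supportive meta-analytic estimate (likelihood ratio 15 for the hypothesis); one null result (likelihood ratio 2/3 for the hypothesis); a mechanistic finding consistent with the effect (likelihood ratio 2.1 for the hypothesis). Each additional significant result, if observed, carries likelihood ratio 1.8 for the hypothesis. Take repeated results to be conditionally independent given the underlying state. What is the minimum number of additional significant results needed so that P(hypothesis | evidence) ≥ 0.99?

Prior odds = 0.15/0.85 = 3/17.
Combined Bayes factor of the evidence already in hand = 15 × (2/3) × 2.1 = 21.
Odds after that evidence = (3/17) × 21 = 63/17.
Target odds = 0.99/0.01 = 99.
Need 1.8ⁿ ≥ 99 ÷ (63/17) = 187/7.
1.8⁵ = 18.89568 falls short of 187/7 but 1.8⁶ = 531441/15625 reaches it, so n = 6.

6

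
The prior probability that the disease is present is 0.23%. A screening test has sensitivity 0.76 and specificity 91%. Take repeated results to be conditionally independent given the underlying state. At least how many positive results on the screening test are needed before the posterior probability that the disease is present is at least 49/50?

5

Prior odds: 0.0023 ÷ 0.9977 = 23/9977.
False-positive rate = 1 − 0.91 = 0.09; likelihood ratio of a positive = 0.76/0.09 = 76/9.
Target odds: 0.98 ÷ 0.02 = 49.
Require (76/9)ⁿ ≥ 49 ÷ (23/9977) = 488873/23.
(76/9)⁴ = 33362176/6561 falls short of 488873/23 but (76/9)⁵ ≈42939.3 reaches it, so n = 5.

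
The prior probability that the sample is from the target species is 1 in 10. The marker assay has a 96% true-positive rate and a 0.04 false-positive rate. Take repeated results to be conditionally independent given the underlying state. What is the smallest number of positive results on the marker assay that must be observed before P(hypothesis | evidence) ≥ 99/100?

3

Prior odds: 0.1 ÷ 0.9 = 1/9.
Likelihood ratio of a positive result = 0.96/0.04 = 24.
Target odds: 0.99 ÷ 0.01 = 99.
Need (1/9) × 24ⁿ ≥ 99, i.e. 24ⁿ ≥ 891.
24² = 576 falls short of 891 but 24³ = 13824 reaches it, so n = 3.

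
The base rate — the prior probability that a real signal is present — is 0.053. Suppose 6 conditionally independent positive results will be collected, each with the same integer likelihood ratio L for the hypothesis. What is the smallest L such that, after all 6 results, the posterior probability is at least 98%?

4

Prior odds = 0.053/0.947 = 53/947.
Target odds = 0.98/0.02 = 49.
Need L⁶ ≥ 49 ÷ (53/947) = 46403/53.
3⁶ = 729 < 46403/53 ≤ 4096 = 4⁶, so L = 4.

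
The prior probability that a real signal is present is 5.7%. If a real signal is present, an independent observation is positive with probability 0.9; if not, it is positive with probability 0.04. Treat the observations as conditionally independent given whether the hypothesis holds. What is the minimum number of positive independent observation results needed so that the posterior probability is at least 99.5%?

Prior odds = 0.057/0.943 = 57/943.
Likelihood ratio of a positive = 0.9/0.04 = 22.5.
Target odds: 0.995 ÷ 0.005 = 199.
Need (57/943) × 22.5ⁿ ≥ 199, i.e. 22.5ⁿ ≥ 187657/57.
22.5² = 506.25 falls short of 187657/57 but 22.5³ = 11390.625 reaches it, so n = 3.

3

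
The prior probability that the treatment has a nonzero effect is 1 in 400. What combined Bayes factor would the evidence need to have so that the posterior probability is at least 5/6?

1995

Prior odds = 0.0025/0.9975 = 1/399.
Target odds = (5/6)/(1/6) = 5.
Required Bayes factor = 5 ÷ (1/399) = 1995.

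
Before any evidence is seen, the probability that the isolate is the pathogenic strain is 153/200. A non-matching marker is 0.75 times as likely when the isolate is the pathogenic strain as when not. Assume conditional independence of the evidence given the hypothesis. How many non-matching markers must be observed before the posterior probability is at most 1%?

21

Prior odds = 0.765/0.235 = 153/47.
Likelihood ratio per non-matching marker = 0.75.
Target posterior odds = 0.01/0.99 = 1/99.
Need (153/47) × 0.75ⁿ ≤ 1/99, i.e. 0.75ⁿ ≤ 47/15147.
0.75²⁰ ≈0.00317121 is still above 47/15147 but 0.75²¹ ≈0.00237841 is at or below it, so n = 21.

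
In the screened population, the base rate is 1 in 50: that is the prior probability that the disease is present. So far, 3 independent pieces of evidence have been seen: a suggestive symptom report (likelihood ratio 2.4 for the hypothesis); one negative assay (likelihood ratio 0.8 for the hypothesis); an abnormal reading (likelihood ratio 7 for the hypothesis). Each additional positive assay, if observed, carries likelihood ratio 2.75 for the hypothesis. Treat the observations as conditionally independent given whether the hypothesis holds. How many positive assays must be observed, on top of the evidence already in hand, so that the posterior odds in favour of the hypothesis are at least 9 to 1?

Prior odds = 0.02/0.98 = 1/49.
Combined Bayes factor of the evidence already in hand = 2.4 × 0.8 × 7 = 13.44.
Odds after that evidence = (1/49) × 13.44 = 48/175.
Target odds = 9.
Need 2.75ⁿ ≥ 9 ÷ (48/175) = 32.8125.
2.75³ = 20.796875 falls short of 32.8125 but 2.75⁴ = 57.19140625 reaches it, so n = 4.

4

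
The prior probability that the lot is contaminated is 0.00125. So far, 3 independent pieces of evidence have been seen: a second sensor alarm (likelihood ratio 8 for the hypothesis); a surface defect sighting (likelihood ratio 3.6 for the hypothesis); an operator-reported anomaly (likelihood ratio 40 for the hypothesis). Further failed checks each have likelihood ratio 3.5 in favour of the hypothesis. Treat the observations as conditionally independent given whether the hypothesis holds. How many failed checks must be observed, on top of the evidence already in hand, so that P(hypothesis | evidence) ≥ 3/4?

Prior odds = 0.00125/0.99875 = 1/799.
Combined Bayes factor of the evidence already in hand = 8 × 3.6 × 40 = 1152.
Odds after that evidence = (1/799) × 1152 = 1152/799.
Target odds = 0.75/0.25 = 3.
Need 3.5ⁿ ≥ 3 ÷ (1152/799) = 799/384.
3.5¹ = 3.5, which meets the required 799/384; so n = 1.

1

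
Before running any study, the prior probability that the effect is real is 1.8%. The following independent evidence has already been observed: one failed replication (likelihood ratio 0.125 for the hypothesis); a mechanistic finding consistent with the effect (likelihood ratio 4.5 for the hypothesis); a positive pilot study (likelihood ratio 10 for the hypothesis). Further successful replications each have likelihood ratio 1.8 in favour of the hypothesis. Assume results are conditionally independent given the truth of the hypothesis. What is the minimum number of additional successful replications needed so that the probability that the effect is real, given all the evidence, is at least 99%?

12

Prior odds = 0.018/0.982 = 9/491.
Combined Bayes factor of the evidence already in hand = 0.125 × 4.5 × 10 = 5.625.
Odds after that evidence = (9/491) × 5.625 = 405/3928.
Target odds = 0.99/0.01 = 99.
Need 1.8ⁿ ≥ 99 ÷ (405/3928) = 43208/45.
1.8¹¹ ≈642.684 falls short of 43208/45 but 1.8¹² ≈1156.83 reaches it, so n = 12.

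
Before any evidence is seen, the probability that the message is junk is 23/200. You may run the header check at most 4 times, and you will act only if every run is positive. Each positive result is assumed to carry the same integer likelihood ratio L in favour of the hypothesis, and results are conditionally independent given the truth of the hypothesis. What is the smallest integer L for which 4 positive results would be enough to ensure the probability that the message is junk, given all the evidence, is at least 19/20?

Prior odds = 0.115/0.885 = 23/177.
Target odds = 0.95/0.05 = 19.
Need L⁴ ≥ 19 ÷ (23/177) = 3363/23.
3⁴ = 81 < 3363/23 ≤ 256 = 4⁴, so L = 4.

4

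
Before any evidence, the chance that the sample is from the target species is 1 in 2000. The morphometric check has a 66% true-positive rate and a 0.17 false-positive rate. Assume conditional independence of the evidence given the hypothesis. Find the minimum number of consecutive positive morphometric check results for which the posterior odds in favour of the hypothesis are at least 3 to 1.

Prior odds = 0.0005/0.9995 = 1/1999.
Likelihood ratio of a positive result = 0.66/0.17 = 66/17.
Target odds = 3.
Need (1/1999) × (66/17)ⁿ ≥ 3, i.e. (66/17)ⁿ ≥ 5997.
(66/17)⁶ ≈3424.29 falls short of 5997 but (66/17)⁷ ≈13294.3 reaches it, so n = 7.

7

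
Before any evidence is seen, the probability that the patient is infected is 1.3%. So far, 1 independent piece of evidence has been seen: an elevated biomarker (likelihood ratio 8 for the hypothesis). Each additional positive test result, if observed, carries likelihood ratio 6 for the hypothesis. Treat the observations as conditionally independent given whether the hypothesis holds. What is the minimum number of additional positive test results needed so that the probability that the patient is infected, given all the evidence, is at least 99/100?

4

Prior odds = 0.013/0.987 = 13/987.
Bayes factor of the evidence already in hand = 8.
Odds after that evidence = (13/987) × 8 = 104/987.
Target odds = 0.99/0.01 = 99.
Need 6ⁿ ≥ 99 ÷ (104/987) = 97713/104.
6³ = 216 falls short of 97713/104 but 6⁴ = 1296 reaches it, so n = 4.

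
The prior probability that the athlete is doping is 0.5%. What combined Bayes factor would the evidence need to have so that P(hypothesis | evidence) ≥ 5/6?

995

Prior odds = 0.005/0.995 = 1/199.
Target odds = (5/6)/(1/6) = 5.
Required Bayes factor = 5 ÷ (1/199) = 995.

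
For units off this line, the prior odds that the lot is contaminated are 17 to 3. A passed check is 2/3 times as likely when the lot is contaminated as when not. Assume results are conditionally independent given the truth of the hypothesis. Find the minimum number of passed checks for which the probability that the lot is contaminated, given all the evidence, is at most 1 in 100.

16

Prior odds = 17/3.
Likelihood ratio per passed check = 2/3.
Target odds: 0.01 ÷ 0.99 = 1/99.
Need (17/3) × (2/3)ⁿ ≤ 1/99, i.e. (2/3)ⁿ ≤ 1/561.
(2/3)¹⁵ = 32768/14348907 is still above 1/561 but (2/3)¹⁶ = 65536/43046721 is at or below it, so n = 16.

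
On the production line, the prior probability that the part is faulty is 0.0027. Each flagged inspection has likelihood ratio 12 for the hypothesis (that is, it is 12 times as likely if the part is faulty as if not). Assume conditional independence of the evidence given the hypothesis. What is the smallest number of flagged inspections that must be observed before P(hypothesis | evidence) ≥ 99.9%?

Prior odds = 0.0027/0.9973 = 27/9973.
Likelihood ratio per flagged inspection = 12.
Target odds: 0.999 ÷ 0.001 = 999.
Require 12ⁿ ≥ 999 ÷ (27/9973) = 369001.
12⁵ = 248832 falls short of 369001 but 12⁶ = 2985984 reaches it, so n = 6.

6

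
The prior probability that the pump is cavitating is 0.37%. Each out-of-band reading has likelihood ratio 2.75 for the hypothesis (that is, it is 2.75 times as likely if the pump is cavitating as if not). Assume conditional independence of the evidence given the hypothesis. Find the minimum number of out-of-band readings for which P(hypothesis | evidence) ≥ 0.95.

Prior odds: 0.0037 ÷ 0.9963 = 37/9963.
Likelihood ratio per out-of-band reading = 2.75.
Target odds: 0.95 ÷ 0.05 = 19.
Require 2.75ⁿ ≥ 19 ÷ (37/9963) = 189297/37.
2.75⁸ = 214358881/65536 falls short of 189297/37 but 2.75⁹ ≈8994.86 reaches it, so n = 9.

9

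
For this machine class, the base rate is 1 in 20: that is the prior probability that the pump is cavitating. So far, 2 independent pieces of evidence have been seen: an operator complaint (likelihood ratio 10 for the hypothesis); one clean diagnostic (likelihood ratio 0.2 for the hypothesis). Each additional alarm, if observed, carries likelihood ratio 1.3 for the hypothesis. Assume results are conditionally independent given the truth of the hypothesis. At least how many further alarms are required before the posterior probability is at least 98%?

24

Prior odds = 0.05/0.95 = 1/19.
Combined Bayes factor of the evidence already in hand = 10 × 0.2 = 2.
Odds after that evidence = (1/19) × 2 = 2/19.
Target odds = 0.98/0.02 = 49.
Need 1.3ⁿ ≥ 49 ÷ (2/19) = 465.5.
1.3²³ ≈417.539 falls short of 465.5 but 1.3²⁴ ≈542.801 reaches it, so n = 24.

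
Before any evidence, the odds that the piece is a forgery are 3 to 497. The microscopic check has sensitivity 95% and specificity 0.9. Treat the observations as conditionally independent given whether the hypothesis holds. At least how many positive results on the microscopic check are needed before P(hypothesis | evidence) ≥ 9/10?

4

Prior odds = 3/497.
False-positive rate = 1 − 0.9 = 0.1; likelihood ratio of a positive = 0.95/0.1 = 9.5.
Target odds: 0.9 ÷ 0.1 = 9.
Need (3/497) × 9.5ⁿ ≥ 9, i.e. 9.5ⁿ ≥ 1491.
9.5³ = 857.375 falls short of 1491 but 9.5⁴ = 8145.0625 reaches it, so n = 4.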